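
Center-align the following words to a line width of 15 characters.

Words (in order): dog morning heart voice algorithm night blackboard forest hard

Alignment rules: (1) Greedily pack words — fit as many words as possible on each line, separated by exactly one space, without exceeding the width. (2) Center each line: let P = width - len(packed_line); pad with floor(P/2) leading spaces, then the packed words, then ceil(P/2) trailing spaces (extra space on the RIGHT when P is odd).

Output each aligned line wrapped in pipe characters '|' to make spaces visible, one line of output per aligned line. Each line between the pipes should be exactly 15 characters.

Line 1: ['dog', 'morning'] (min_width=11, slack=4)
Line 2: ['heart', 'voice'] (min_width=11, slack=4)
Line 3: ['algorithm', 'night'] (min_width=15, slack=0)
Line 4: ['blackboard'] (min_width=10, slack=5)
Line 5: ['forest', 'hard'] (min_width=11, slack=4)

Answer: |  dog morning  |
|  heart voice  |
|algorithm night|
|  blackboard   |
|  forest hard  |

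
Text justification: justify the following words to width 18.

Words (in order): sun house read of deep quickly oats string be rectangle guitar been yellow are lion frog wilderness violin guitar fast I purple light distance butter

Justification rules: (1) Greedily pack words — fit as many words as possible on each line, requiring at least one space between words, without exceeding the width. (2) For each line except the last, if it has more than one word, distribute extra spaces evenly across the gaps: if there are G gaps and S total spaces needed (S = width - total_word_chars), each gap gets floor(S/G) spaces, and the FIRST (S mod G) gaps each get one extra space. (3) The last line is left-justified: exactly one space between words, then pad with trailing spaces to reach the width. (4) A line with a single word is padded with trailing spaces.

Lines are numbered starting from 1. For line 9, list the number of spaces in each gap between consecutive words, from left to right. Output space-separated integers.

Answer: 7

Derivation:
Line 1: ['sun', 'house', 'read', 'of'] (min_width=17, slack=1)
Line 2: ['deep', 'quickly', 'oats'] (min_width=17, slack=1)
Line 3: ['string', 'be'] (min_width=9, slack=9)
Line 4: ['rectangle', 'guitar'] (min_width=16, slack=2)
Line 5: ['been', 'yellow', 'are'] (min_width=15, slack=3)
Line 6: ['lion', 'frog'] (min_width=9, slack=9)
Line 7: ['wilderness', 'violin'] (min_width=17, slack=1)
Line 8: ['guitar', 'fast', 'I'] (min_width=13, slack=5)
Line 9: ['purple', 'light'] (min_width=12, slack=6)
Line 10: ['distance', 'butter'] (min_width=15, slack=3)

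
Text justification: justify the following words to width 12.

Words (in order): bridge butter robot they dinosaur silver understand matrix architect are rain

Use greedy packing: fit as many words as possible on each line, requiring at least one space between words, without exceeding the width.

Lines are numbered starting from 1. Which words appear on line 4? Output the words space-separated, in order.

Answer: dinosaur

Derivation:
Line 1: ['bridge'] (min_width=6, slack=6)
Line 2: ['butter', 'robot'] (min_width=12, slack=0)
Line 3: ['they'] (min_width=4, slack=8)
Line 4: ['dinosaur'] (min_width=8, slack=4)
Line 5: ['silver'] (min_width=6, slack=6)
Line 6: ['understand'] (min_width=10, slack=2)
Line 7: ['matrix'] (min_width=6, slack=6)
Line 8: ['architect'] (min_width=9, slack=3)
Line 9: ['are', 'rain'] (min_width=8, slack=4)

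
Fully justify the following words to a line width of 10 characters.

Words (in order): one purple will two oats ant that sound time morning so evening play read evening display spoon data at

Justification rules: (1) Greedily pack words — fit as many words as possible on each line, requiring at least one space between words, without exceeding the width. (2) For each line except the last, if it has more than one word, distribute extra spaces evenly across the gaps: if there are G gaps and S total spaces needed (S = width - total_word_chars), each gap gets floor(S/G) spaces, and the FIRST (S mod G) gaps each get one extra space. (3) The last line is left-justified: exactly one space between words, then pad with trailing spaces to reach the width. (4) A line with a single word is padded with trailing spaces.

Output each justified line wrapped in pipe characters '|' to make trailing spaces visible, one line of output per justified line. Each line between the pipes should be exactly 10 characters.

Line 1: ['one', 'purple'] (min_width=10, slack=0)
Line 2: ['will', 'two'] (min_width=8, slack=2)
Line 3: ['oats', 'ant'] (min_width=8, slack=2)
Line 4: ['that', 'sound'] (min_width=10, slack=0)
Line 5: ['time'] (min_width=4, slack=6)
Line 6: ['morning', 'so'] (min_width=10, slack=0)
Line 7: ['evening'] (min_width=7, slack=3)
Line 8: ['play', 'read'] (min_width=9, slack=1)
Line 9: ['evening'] (min_width=7, slack=3)
Line 10: ['display'] (min_width=7, slack=3)
Line 11: ['spoon', 'data'] (min_width=10, slack=0)
Line 12: ['at'] (min_width=2, slack=8)

Answer: |one purple|
|will   two|
|oats   ant|
|that sound|
|time      |
|morning so|
|evening   |
|play  read|
|evening   |
|display   |
|spoon data|
|at        |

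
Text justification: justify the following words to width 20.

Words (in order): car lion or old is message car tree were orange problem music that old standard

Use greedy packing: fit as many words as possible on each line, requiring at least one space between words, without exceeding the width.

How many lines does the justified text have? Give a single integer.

Line 1: ['car', 'lion', 'or', 'old', 'is'] (min_width=18, slack=2)
Line 2: ['message', 'car', 'tree'] (min_width=16, slack=4)
Line 3: ['were', 'orange', 'problem'] (min_width=19, slack=1)
Line 4: ['music', 'that', 'old'] (min_width=14, slack=6)
Line 5: ['standard'] (min_width=8, slack=12)
Total lines: 5

Answer: 5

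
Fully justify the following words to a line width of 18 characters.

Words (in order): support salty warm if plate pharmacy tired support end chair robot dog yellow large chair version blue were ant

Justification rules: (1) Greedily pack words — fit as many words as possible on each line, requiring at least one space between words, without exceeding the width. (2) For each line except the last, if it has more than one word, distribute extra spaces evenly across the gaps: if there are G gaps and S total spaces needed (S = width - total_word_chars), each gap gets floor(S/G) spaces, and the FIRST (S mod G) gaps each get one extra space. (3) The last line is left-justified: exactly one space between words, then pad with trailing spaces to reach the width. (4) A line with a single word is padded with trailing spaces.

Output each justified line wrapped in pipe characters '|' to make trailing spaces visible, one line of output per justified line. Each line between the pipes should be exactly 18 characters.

Line 1: ['support', 'salty', 'warm'] (min_width=18, slack=0)
Line 2: ['if', 'plate', 'pharmacy'] (min_width=17, slack=1)
Line 3: ['tired', 'support', 'end'] (min_width=17, slack=1)
Line 4: ['chair', 'robot', 'dog'] (min_width=15, slack=3)
Line 5: ['yellow', 'large', 'chair'] (min_width=18, slack=0)
Line 6: ['version', 'blue', 'were'] (min_width=17, slack=1)
Line 7: ['ant'] (min_width=3, slack=15)

Answer: |support salty warm|
|if  plate pharmacy|
|tired  support end|
|chair   robot  dog|
|yellow large chair|
|version  blue were|
|ant               |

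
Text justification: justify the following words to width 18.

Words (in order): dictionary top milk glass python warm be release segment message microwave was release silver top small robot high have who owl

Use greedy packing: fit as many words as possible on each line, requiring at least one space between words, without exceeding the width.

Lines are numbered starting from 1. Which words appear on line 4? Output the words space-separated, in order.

Answer: segment message

Derivation:
Line 1: ['dictionary', 'top'] (min_width=14, slack=4)
Line 2: ['milk', 'glass', 'python'] (min_width=17, slack=1)
Line 3: ['warm', 'be', 'release'] (min_width=15, slack=3)
Line 4: ['segment', 'message'] (min_width=15, slack=3)
Line 5: ['microwave', 'was'] (min_width=13, slack=5)
Line 6: ['release', 'silver', 'top'] (min_width=18, slack=0)
Line 7: ['small', 'robot', 'high'] (min_width=16, slack=2)
Line 8: ['have', 'who', 'owl'] (min_width=12, slack=6)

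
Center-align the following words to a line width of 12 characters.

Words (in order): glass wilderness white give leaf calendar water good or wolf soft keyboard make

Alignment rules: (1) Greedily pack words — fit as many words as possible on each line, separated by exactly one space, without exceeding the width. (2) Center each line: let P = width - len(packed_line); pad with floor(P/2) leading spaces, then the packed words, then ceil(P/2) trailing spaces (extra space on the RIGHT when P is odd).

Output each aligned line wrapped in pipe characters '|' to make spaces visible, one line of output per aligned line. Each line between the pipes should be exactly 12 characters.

Line 1: ['glass'] (min_width=5, slack=7)
Line 2: ['wilderness'] (min_width=10, slack=2)
Line 3: ['white', 'give'] (min_width=10, slack=2)
Line 4: ['leaf'] (min_width=4, slack=8)
Line 5: ['calendar'] (min_width=8, slack=4)
Line 6: ['water', 'good'] (min_width=10, slack=2)
Line 7: ['or', 'wolf', 'soft'] (min_width=12, slack=0)
Line 8: ['keyboard'] (min_width=8, slack=4)
Line 9: ['make'] (min_width=4, slack=8)

Answer: |   glass    |
| wilderness |
| white give |
|    leaf    |
|  calendar  |
| water good |
|or wolf soft|
|  keyboard  |
|    make    |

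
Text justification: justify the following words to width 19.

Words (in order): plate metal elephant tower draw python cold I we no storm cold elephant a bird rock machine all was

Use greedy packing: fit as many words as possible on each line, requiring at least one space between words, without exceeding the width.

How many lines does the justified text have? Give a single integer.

Line 1: ['plate', 'metal'] (min_width=11, slack=8)
Line 2: ['elephant', 'tower', 'draw'] (min_width=19, slack=0)
Line 3: ['python', 'cold', 'I', 'we', 'no'] (min_width=19, slack=0)
Line 4: ['storm', 'cold', 'elephant'] (min_width=19, slack=0)
Line 5: ['a', 'bird', 'rock', 'machine'] (min_width=19, slack=0)
Line 6: ['all', 'was'] (min_width=7, slack=12)
Total lines: 6

Answer: 6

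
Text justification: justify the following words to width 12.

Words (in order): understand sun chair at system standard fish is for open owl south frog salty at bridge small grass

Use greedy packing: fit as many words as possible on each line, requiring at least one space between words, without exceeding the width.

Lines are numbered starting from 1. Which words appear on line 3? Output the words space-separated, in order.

Line 1: ['understand'] (min_width=10, slack=2)
Line 2: ['sun', 'chair', 'at'] (min_width=12, slack=0)
Line 3: ['system'] (min_width=6, slack=6)
Line 4: ['standard'] (min_width=8, slack=4)
Line 5: ['fish', 'is', 'for'] (min_width=11, slack=1)
Line 6: ['open', 'owl'] (min_width=8, slack=4)
Line 7: ['south', 'frog'] (min_width=10, slack=2)
Line 8: ['salty', 'at'] (min_width=8, slack=4)
Line 9: ['bridge', 'small'] (min_width=12, slack=0)
Line 10: ['grass'] (min_width=5, slack=7)

Answer: system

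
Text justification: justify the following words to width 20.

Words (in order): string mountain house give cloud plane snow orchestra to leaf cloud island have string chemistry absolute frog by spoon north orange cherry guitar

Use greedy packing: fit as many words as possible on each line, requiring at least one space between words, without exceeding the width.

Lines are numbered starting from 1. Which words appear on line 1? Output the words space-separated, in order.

Answer: string mountain

Derivation:
Line 1: ['string', 'mountain'] (min_width=15, slack=5)
Line 2: ['house', 'give', 'cloud'] (min_width=16, slack=4)
Line 3: ['plane', 'snow', 'orchestra'] (min_width=20, slack=0)
Line 4: ['to', 'leaf', 'cloud', 'island'] (min_width=20, slack=0)
Line 5: ['have', 'string'] (min_width=11, slack=9)
Line 6: ['chemistry', 'absolute'] (min_width=18, slack=2)
Line 7: ['frog', 'by', 'spoon', 'north'] (min_width=19, slack=1)
Line 8: ['orange', 'cherry', 'guitar'] (min_width=20, slack=0)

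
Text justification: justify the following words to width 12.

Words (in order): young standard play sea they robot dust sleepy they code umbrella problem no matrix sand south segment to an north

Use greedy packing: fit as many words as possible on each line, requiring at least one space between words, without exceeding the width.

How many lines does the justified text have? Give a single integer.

Line 1: ['young'] (min_width=5, slack=7)
Line 2: ['standard'] (min_width=8, slack=4)
Line 3: ['play', 'sea'] (min_width=8, slack=4)
Line 4: ['they', 'robot'] (min_width=10, slack=2)
Line 5: ['dust', 'sleepy'] (min_width=11, slack=1)
Line 6: ['they', 'code'] (min_width=9, slack=3)
Line 7: ['umbrella'] (min_width=8, slack=4)
Line 8: ['problem', 'no'] (min_width=10, slack=2)
Line 9: ['matrix', 'sand'] (min_width=11, slack=1)
Line 10: ['south'] (min_width=5, slack=7)
Line 11: ['segment', 'to'] (min_width=10, slack=2)
Line 12: ['an', 'north'] (min_width=8, slack=4)
Total lines: 12

Answer: 12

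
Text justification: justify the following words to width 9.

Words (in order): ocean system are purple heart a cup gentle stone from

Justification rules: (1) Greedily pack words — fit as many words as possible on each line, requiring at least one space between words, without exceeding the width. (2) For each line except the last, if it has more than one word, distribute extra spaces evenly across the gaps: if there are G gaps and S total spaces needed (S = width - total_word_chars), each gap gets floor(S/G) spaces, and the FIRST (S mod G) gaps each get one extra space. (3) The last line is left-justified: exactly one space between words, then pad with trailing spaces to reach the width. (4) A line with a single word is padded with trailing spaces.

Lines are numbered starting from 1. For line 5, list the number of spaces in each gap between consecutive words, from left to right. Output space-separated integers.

Answer: 3

Derivation:
Line 1: ['ocean'] (min_width=5, slack=4)
Line 2: ['system'] (min_width=6, slack=3)
Line 3: ['are'] (min_width=3, slack=6)
Line 4: ['purple'] (min_width=6, slack=3)
Line 5: ['heart', 'a'] (min_width=7, slack=2)
Line 6: ['cup'] (min_width=3, slack=6)
Line 7: ['gentle'] (min_width=6, slack=3)
Line 8: ['stone'] (min_width=5, slack=4)
Line 9: ['from'] (min_width=4, slack=5)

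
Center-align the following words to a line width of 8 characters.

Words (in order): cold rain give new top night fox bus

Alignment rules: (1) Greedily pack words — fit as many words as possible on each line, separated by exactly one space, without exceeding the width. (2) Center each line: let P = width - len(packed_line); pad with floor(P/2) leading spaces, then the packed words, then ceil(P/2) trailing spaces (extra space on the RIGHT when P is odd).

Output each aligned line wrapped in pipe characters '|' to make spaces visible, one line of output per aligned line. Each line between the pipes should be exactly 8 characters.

Answer: |  cold  |
|  rain  |
|give new|
|  top   |
| night  |
|fox bus |

Derivation:
Line 1: ['cold'] (min_width=4, slack=4)
Line 2: ['rain'] (min_width=4, slack=4)
Line 3: ['give', 'new'] (min_width=8, slack=0)
Line 4: ['top'] (min_width=3, slack=5)
Line 5: ['night'] (min_width=5, slack=3)
Line 6: ['fox', 'bus'] (min_width=7, slack=1)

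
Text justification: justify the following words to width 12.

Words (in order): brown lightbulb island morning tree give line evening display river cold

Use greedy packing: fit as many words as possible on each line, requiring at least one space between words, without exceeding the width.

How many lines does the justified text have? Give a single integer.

Answer: 8

Derivation:
Line 1: ['brown'] (min_width=5, slack=7)
Line 2: ['lightbulb'] (min_width=9, slack=3)
Line 3: ['island'] (min_width=6, slack=6)
Line 4: ['morning', 'tree'] (min_width=12, slack=0)
Line 5: ['give', 'line'] (min_width=9, slack=3)
Line 6: ['evening'] (min_width=7, slack=5)
Line 7: ['display'] (min_width=7, slack=5)
Line 8: ['river', 'cold'] (min_width=10, slack=2)
Total lines: 8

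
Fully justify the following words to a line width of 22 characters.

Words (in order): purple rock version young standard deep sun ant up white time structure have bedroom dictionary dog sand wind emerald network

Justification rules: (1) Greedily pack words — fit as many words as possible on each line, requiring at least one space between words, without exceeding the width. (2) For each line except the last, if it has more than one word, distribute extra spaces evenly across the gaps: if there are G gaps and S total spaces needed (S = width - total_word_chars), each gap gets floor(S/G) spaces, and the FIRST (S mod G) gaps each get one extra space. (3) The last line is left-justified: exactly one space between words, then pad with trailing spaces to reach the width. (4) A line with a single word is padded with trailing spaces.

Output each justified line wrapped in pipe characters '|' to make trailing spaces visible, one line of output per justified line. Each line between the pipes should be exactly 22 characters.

Line 1: ['purple', 'rock', 'version'] (min_width=19, slack=3)
Line 2: ['young', 'standard', 'deep'] (min_width=19, slack=3)
Line 3: ['sun', 'ant', 'up', 'white', 'time'] (min_width=21, slack=1)
Line 4: ['structure', 'have', 'bedroom'] (min_width=22, slack=0)
Line 5: ['dictionary', 'dog', 'sand'] (min_width=19, slack=3)
Line 6: ['wind', 'emerald', 'network'] (min_width=20, slack=2)

Answer: |purple   rock  version|
|young   standard  deep|
|sun  ant up white time|
|structure have bedroom|
|dictionary   dog  sand|
|wind emerald network  |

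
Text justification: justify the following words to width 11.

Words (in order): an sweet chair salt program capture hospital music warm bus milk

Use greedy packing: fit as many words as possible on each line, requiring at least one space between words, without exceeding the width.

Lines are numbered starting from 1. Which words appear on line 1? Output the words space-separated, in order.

Line 1: ['an', 'sweet'] (min_width=8, slack=3)
Line 2: ['chair', 'salt'] (min_width=10, slack=1)
Line 3: ['program'] (min_width=7, slack=4)
Line 4: ['capture'] (min_width=7, slack=4)
Line 5: ['hospital'] (min_width=8, slack=3)
Line 6: ['music', 'warm'] (min_width=10, slack=1)
Line 7: ['bus', 'milk'] (min_width=8, slack=3)

Answer: an sweet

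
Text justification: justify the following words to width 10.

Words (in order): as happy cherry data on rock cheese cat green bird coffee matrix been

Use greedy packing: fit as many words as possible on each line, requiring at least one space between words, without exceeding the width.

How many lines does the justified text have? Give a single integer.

Line 1: ['as', 'happy'] (min_width=8, slack=2)
Line 2: ['cherry'] (min_width=6, slack=4)
Line 3: ['data', 'on'] (min_width=7, slack=3)
Line 4: ['rock'] (min_width=4, slack=6)
Line 5: ['cheese', 'cat'] (min_width=10, slack=0)
Line 6: ['green', 'bird'] (min_width=10, slack=0)
Line 7: ['coffee'] (min_width=6, slack=4)
Line 8: ['matrix'] (min_width=6, slack=4)
Line 9: ['been'] (min_width=4, slack=6)
Total lines: 9

Answer: 9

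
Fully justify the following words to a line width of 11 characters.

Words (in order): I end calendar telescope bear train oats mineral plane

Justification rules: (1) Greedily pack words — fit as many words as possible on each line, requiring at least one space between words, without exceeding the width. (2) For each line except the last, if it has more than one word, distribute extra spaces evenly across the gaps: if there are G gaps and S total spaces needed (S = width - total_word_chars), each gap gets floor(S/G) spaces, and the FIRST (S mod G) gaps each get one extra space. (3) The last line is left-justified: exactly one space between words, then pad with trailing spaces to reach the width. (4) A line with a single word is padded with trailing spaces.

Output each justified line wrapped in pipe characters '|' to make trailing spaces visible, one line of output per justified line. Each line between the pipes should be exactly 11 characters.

Line 1: ['I', 'end'] (min_width=5, slack=6)
Line 2: ['calendar'] (min_width=8, slack=3)
Line 3: ['telescope'] (min_width=9, slack=2)
Line 4: ['bear', 'train'] (min_width=10, slack=1)
Line 5: ['oats'] (min_width=4, slack=7)
Line 6: ['mineral'] (min_width=7, slack=4)
Line 7: ['plane'] (min_width=5, slack=6)

Answer: |I       end|
|calendar   |
|telescope  |
|bear  train|
|oats       |
|mineral    |
|plane      |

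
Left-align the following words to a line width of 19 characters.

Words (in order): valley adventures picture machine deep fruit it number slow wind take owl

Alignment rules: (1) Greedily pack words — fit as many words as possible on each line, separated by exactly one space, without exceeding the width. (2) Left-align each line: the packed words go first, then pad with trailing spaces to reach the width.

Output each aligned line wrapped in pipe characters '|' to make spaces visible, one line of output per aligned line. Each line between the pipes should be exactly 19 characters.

Answer: |valley adventures  |
|picture machine    |
|deep fruit it      |
|number slow wind   |
|take owl           |

Derivation:
Line 1: ['valley', 'adventures'] (min_width=17, slack=2)
Line 2: ['picture', 'machine'] (min_width=15, slack=4)
Line 3: ['deep', 'fruit', 'it'] (min_width=13, slack=6)
Line 4: ['number', 'slow', 'wind'] (min_width=16, slack=3)
Line 5: ['take', 'owl'] (min_width=8, slack=11)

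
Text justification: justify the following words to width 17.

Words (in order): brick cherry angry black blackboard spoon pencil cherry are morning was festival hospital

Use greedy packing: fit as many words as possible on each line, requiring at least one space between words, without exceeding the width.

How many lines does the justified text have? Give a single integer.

Answer: 6

Derivation:
Line 1: ['brick', 'cherry'] (min_width=12, slack=5)
Line 2: ['angry', 'black'] (min_width=11, slack=6)
Line 3: ['blackboard', 'spoon'] (min_width=16, slack=1)
Line 4: ['pencil', 'cherry', 'are'] (min_width=17, slack=0)
Line 5: ['morning', 'was'] (min_width=11, slack=6)
Line 6: ['festival', 'hospital'] (min_width=17, slack=0)
Total lines: 6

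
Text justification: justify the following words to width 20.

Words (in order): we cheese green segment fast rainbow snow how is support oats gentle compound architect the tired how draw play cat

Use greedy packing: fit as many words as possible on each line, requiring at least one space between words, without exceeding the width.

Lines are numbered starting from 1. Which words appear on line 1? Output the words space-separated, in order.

Answer: we cheese green

Derivation:
Line 1: ['we', 'cheese', 'green'] (min_width=15, slack=5)
Line 2: ['segment', 'fast', 'rainbow'] (min_width=20, slack=0)
Line 3: ['snow', 'how', 'is', 'support'] (min_width=19, slack=1)
Line 4: ['oats', 'gentle', 'compound'] (min_width=20, slack=0)
Line 5: ['architect', 'the', 'tired'] (min_width=19, slack=1)
Line 6: ['how', 'draw', 'play', 'cat'] (min_width=17, slack=3)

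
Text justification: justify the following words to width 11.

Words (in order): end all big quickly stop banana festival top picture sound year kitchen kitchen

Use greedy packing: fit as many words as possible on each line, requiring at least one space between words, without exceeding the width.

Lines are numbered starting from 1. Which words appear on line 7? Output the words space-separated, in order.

Answer: kitchen

Derivation:
Line 1: ['end', 'all', 'big'] (min_width=11, slack=0)
Line 2: ['quickly'] (min_width=7, slack=4)
Line 3: ['stop', 'banana'] (min_width=11, slack=0)
Line 4: ['festival'] (min_width=8, slack=3)
Line 5: ['top', 'picture'] (min_width=11, slack=0)
Line 6: ['sound', 'year'] (min_width=10, slack=1)
Line 7: ['kitchen'] (min_width=7, slack=4)
Line 8: ['kitchen'] (min_width=7, slack=4)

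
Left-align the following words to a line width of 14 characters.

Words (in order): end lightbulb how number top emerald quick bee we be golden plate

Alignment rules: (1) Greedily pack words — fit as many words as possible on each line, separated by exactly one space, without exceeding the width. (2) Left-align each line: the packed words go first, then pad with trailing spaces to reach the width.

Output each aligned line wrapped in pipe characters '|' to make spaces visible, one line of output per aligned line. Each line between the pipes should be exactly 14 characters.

Answer: |end lightbulb |
|how number top|
|emerald quick |
|bee we be     |
|golden plate  |

Derivation:
Line 1: ['end', 'lightbulb'] (min_width=13, slack=1)
Line 2: ['how', 'number', 'top'] (min_width=14, slack=0)
Line 3: ['emerald', 'quick'] (min_width=13, slack=1)
Line 4: ['bee', 'we', 'be'] (min_width=9, slack=5)
Line 5: ['golden', 'plate'] (min_width=12, slack=2)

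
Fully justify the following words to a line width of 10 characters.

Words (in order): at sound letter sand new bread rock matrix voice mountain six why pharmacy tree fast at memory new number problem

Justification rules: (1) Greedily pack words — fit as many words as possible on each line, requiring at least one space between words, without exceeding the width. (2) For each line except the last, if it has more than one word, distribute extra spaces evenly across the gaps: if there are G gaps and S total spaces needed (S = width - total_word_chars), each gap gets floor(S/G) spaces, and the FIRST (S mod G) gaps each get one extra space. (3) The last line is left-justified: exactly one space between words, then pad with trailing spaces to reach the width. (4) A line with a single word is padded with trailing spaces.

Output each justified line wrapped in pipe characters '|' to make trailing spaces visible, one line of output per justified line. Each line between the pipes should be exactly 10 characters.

Answer: |at   sound|
|letter    |
|sand   new|
|bread rock|
|matrix    |
|voice     |
|mountain  |
|six    why|
|pharmacy  |
|tree  fast|
|at  memory|
|new number|
|problem   |

Derivation:
Line 1: ['at', 'sound'] (min_width=8, slack=2)
Line 2: ['letter'] (min_width=6, slack=4)
Line 3: ['sand', 'new'] (min_width=8, slack=2)
Line 4: ['bread', 'rock'] (min_width=10, slack=0)
Line 5: ['matrix'] (min_width=6, slack=4)
Line 6: ['voice'] (min_width=5, slack=5)
Line 7: ['mountain'] (min_width=8, slack=2)
Line 8: ['six', 'why'] (min_width=7, slack=3)
Line 9: ['pharmacy'] (min_width=8, slack=2)
Line 10: ['tree', 'fast'] (min_width=9, slack=1)
Line 11: ['at', 'memory'] (min_width=9, slack=1)
Line 12: ['new', 'number'] (min_width=10, slack=0)
Line 13: ['problem'] (min_width=7, slack=3)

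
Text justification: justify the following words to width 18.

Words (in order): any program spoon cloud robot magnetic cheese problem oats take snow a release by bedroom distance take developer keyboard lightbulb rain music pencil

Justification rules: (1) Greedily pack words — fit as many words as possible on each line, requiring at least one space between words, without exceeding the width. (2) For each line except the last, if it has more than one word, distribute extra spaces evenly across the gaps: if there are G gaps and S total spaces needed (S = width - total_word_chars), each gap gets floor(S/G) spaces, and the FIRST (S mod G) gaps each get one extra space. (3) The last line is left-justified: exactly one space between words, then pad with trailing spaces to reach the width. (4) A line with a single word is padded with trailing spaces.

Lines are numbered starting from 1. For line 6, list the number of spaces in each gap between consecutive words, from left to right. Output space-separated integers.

Answer: 3

Derivation:
Line 1: ['any', 'program', 'spoon'] (min_width=17, slack=1)
Line 2: ['cloud', 'robot'] (min_width=11, slack=7)
Line 3: ['magnetic', 'cheese'] (min_width=15, slack=3)
Line 4: ['problem', 'oats', 'take'] (min_width=17, slack=1)
Line 5: ['snow', 'a', 'release', 'by'] (min_width=17, slack=1)
Line 6: ['bedroom', 'distance'] (min_width=16, slack=2)
Line 7: ['take', 'developer'] (min_width=14, slack=4)
Line 8: ['keyboard', 'lightbulb'] (min_width=18, slack=0)
Line 9: ['rain', 'music', 'pencil'] (min_width=17, slack=1)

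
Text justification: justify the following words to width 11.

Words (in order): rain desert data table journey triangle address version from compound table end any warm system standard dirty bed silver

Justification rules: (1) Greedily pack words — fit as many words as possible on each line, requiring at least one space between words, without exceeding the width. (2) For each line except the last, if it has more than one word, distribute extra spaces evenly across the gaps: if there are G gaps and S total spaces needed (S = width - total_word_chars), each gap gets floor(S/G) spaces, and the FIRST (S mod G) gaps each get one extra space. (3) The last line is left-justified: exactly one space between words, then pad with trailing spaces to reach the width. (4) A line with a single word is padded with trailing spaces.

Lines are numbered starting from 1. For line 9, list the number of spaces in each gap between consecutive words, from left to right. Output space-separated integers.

Line 1: ['rain', 'desert'] (min_width=11, slack=0)
Line 2: ['data', 'table'] (min_width=10, slack=1)
Line 3: ['journey'] (min_width=7, slack=4)
Line 4: ['triangle'] (min_width=8, slack=3)
Line 5: ['address'] (min_width=7, slack=4)
Line 6: ['version'] (min_width=7, slack=4)
Line 7: ['from'] (min_width=4, slack=7)
Line 8: ['compound'] (min_width=8, slack=3)
Line 9: ['table', 'end'] (min_width=9, slack=2)
Line 10: ['any', 'warm'] (min_width=8, slack=3)
Line 11: ['system'] (min_width=6, slack=5)
Line 12: ['standard'] (min_width=8, slack=3)
Line 13: ['dirty', 'bed'] (min_width=9, slack=2)
Line 14: ['silver'] (min_width=6, slack=5)

Answer: 3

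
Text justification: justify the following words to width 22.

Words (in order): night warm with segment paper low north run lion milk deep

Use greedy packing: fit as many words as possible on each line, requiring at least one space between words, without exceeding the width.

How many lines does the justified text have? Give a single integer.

Answer: 4

Derivation:
Line 1: ['night', 'warm', 'with'] (min_width=15, slack=7)
Line 2: ['segment', 'paper', 'low'] (min_width=17, slack=5)
Line 3: ['north', 'run', 'lion', 'milk'] (min_width=19, slack=3)
Line 4: ['deep'] (min_width=4, slack=18)
Total lines: 4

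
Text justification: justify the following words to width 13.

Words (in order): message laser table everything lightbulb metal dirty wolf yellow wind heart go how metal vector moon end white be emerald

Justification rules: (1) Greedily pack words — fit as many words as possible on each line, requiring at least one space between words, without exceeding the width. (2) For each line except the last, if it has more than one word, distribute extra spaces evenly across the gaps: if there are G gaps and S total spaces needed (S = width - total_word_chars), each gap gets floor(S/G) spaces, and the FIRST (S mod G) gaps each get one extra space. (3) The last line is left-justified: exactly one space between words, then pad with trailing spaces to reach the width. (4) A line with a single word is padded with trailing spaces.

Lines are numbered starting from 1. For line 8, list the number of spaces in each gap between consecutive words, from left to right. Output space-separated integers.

Answer: 5

Derivation:
Line 1: ['message', 'laser'] (min_width=13, slack=0)
Line 2: ['table'] (min_width=5, slack=8)
Line 3: ['everything'] (min_width=10, slack=3)
Line 4: ['lightbulb'] (min_width=9, slack=4)
Line 5: ['metal', 'dirty'] (min_width=11, slack=2)
Line 6: ['wolf', 'yellow'] (min_width=11, slack=2)
Line 7: ['wind', 'heart', 'go'] (min_width=13, slack=0)
Line 8: ['how', 'metal'] (min_width=9, slack=4)
Line 9: ['vector', 'moon'] (min_width=11, slack=2)
Line 10: ['end', 'white', 'be'] (min_width=12, slack=1)
Line 11: ['emerald'] (min_width=7, slack=6)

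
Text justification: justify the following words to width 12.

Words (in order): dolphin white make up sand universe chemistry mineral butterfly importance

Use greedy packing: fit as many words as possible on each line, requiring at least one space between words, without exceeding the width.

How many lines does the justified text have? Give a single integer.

Answer: 8

Derivation:
Line 1: ['dolphin'] (min_width=7, slack=5)
Line 2: ['white', 'make'] (min_width=10, slack=2)
Line 3: ['up', 'sand'] (min_width=7, slack=5)
Line 4: ['universe'] (min_width=8, slack=4)
Line 5: ['chemistry'] (min_width=9, slack=3)
Line 6: ['mineral'] (min_width=7, slack=5)
Line 7: ['butterfly'] (min_width=9, slack=3)
Line 8: ['importance'] (min_width=10, slack=2)
Total lines: 8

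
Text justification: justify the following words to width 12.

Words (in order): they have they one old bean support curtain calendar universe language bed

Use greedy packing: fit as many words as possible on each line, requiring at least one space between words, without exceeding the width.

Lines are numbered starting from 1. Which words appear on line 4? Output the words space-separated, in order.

Answer: curtain

Derivation:
Line 1: ['they', 'have'] (min_width=9, slack=3)
Line 2: ['they', 'one', 'old'] (min_width=12, slack=0)
Line 3: ['bean', 'support'] (min_width=12, slack=0)
Line 4: ['curtain'] (min_width=7, slack=5)
Line 5: ['calendar'] (min_width=8, slack=4)
Line 6: ['universe'] (min_width=8, slack=4)
Line 7: ['language', 'bed'] (min_width=12, slack=0)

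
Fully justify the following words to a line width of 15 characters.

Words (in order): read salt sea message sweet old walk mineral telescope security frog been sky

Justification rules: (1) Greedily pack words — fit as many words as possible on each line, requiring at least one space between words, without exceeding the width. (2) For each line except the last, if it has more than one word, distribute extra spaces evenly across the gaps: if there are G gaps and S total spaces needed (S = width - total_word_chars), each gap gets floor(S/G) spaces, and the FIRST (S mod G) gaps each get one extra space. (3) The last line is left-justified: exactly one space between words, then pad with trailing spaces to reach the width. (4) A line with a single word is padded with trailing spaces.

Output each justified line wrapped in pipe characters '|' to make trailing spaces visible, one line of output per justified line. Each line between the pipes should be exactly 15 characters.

Line 1: ['read', 'salt', 'sea'] (min_width=13, slack=2)
Line 2: ['message', 'sweet'] (min_width=13, slack=2)
Line 3: ['old', 'walk'] (min_width=8, slack=7)
Line 4: ['mineral'] (min_width=7, slack=8)
Line 5: ['telescope'] (min_width=9, slack=6)
Line 6: ['security', 'frog'] (min_width=13, slack=2)
Line 7: ['been', 'sky'] (min_width=8, slack=7)

Answer: |read  salt  sea|
|message   sweet|
|old        walk|
|mineral        |
|telescope      |
|security   frog|
|been sky       |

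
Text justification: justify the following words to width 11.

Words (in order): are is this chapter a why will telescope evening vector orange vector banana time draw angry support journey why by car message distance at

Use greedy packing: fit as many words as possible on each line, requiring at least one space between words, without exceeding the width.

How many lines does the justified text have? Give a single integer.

Answer: 15

Derivation:
Line 1: ['are', 'is', 'this'] (min_width=11, slack=0)
Line 2: ['chapter', 'a'] (min_width=9, slack=2)
Line 3: ['why', 'will'] (min_width=8, slack=3)
Line 4: ['telescope'] (min_width=9, slack=2)
Line 5: ['evening'] (min_width=7, slack=4)
Line 6: ['vector'] (min_width=6, slack=5)
Line 7: ['orange'] (min_width=6, slack=5)
Line 8: ['vector'] (min_width=6, slack=5)
Line 9: ['banana', 'time'] (min_width=11, slack=0)
Line 10: ['draw', 'angry'] (min_width=10, slack=1)
Line 11: ['support'] (min_width=7, slack=4)
Line 12: ['journey', 'why'] (min_width=11, slack=0)
Line 13: ['by', 'car'] (min_width=6, slack=5)
Line 14: ['message'] (min_width=7, slack=4)
Line 15: ['distance', 'at'] (min_width=11, slack=0)
Total lines: 15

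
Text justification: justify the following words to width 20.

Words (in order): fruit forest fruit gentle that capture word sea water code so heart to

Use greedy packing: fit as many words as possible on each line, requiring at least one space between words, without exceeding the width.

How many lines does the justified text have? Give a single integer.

Answer: 4

Derivation:
Line 1: ['fruit', 'forest', 'fruit'] (min_width=18, slack=2)
Line 2: ['gentle', 'that', 'capture'] (min_width=19, slack=1)
Line 3: ['word', 'sea', 'water', 'code'] (min_width=19, slack=1)
Line 4: ['so', 'heart', 'to'] (min_width=11, slack=9)
Total lines: 4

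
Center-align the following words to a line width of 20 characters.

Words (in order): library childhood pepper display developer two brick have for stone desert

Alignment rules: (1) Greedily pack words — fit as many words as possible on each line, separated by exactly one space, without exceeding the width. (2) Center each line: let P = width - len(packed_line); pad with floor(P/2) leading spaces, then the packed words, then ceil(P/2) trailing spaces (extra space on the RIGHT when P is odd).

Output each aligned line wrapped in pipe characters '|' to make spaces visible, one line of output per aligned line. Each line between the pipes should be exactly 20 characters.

Answer: | library childhood  |
|   pepper display   |
|developer two brick |
|   have for stone   |
|       desert       |

Derivation:
Line 1: ['library', 'childhood'] (min_width=17, slack=3)
Line 2: ['pepper', 'display'] (min_width=14, slack=6)
Line 3: ['developer', 'two', 'brick'] (min_width=19, slack=1)
Line 4: ['have', 'for', 'stone'] (min_width=14, slack=6)
Line 5: ['desert'] (min_width=6, slack=14)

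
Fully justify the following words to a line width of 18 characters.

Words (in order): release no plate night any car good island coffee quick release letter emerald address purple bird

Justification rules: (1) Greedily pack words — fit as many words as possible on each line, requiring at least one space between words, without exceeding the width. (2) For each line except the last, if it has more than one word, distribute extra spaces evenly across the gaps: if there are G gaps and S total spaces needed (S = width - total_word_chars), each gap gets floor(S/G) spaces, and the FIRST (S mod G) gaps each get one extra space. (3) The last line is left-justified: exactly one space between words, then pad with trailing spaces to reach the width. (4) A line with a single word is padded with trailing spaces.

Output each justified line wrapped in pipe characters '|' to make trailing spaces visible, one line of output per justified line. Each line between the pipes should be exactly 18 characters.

Line 1: ['release', 'no', 'plate'] (min_width=16, slack=2)
Line 2: ['night', 'any', 'car', 'good'] (min_width=18, slack=0)
Line 3: ['island', 'coffee'] (min_width=13, slack=5)
Line 4: ['quick', 'release'] (min_width=13, slack=5)
Line 5: ['letter', 'emerald'] (min_width=14, slack=4)
Line 6: ['address', 'purple'] (min_width=14, slack=4)
Line 7: ['bird'] (min_width=4, slack=14)

Answer: |release  no  plate|
|night any car good|
|island      coffee|
|quick      release|
|letter     emerald|
|address     purple|
|bird              |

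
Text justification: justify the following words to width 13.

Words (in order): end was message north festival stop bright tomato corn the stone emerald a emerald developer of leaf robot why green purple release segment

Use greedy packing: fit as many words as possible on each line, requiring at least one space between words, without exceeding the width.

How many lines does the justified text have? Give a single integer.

Line 1: ['end', 'was'] (min_width=7, slack=6)
Line 2: ['message', 'north'] (min_width=13, slack=0)
Line 3: ['festival', 'stop'] (min_width=13, slack=0)
Line 4: ['bright', 'tomato'] (min_width=13, slack=0)
Line 5: ['corn', 'the'] (min_width=8, slack=5)
Line 6: ['stone', 'emerald'] (min_width=13, slack=0)
Line 7: ['a', 'emerald'] (min_width=9, slack=4)
Line 8: ['developer', 'of'] (min_width=12, slack=1)
Line 9: ['leaf', 'robot'] (min_width=10, slack=3)
Line 10: ['why', 'green'] (min_width=9, slack=4)
Line 11: ['purple'] (min_width=6, slack=7)
Line 12: ['release'] (min_width=7, slack=6)
Line 13: ['segment'] (min_width=7, slack=6)
Total lines: 13

Answer: 13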